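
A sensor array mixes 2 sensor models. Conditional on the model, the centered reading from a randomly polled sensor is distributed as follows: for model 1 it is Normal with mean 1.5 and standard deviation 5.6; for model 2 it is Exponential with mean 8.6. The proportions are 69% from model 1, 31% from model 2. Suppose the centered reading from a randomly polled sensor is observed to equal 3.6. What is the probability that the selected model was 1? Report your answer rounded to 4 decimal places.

Likelihoods f(3.6 | ·): 1: 0.0664027; 2: 0.0765075.
Posterior ∝ prior × likelihood. Numerator for 1: 0.69·0.0664027 = 0.0458179.
Normalizing constant: 0.69·0.0664027 + 0.31·0.0765075 = 0.0695352.
P(1 | observation) = 0.0458179 / 0.0695352 = 0.658916.

0.6589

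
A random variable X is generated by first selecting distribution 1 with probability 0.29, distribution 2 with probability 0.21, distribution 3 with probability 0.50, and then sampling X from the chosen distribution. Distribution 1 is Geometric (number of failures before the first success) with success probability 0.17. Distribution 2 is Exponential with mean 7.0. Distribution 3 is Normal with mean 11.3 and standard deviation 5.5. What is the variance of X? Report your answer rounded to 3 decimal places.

41.930

Per component, 1: μ=4.88235, E[X²]=52.5571; 2: μ=7, E[X²]=98; 3: μ=11.3, E[X²]=157.94.
E[X] = 0.29·4.88235 + 0.21·7 + 0.5·11.3 = 8.53588.
E[X²] = 0.29·52.5571 + 0.21·98 + 0.5·157.94 = 114.792.
Var(X) = E[X²] − (E[X])² = 114.792 − 72.8613 = 41.9303.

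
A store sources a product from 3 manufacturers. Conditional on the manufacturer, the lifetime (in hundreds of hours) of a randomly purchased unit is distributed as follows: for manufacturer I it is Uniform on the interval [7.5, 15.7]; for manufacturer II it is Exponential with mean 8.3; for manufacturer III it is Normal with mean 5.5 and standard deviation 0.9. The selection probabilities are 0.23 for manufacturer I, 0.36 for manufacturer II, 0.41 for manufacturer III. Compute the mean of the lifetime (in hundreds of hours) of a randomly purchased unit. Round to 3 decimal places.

7.911

Component means — I: 11.6; II: 8.3; III: 5.5.
E[X] = 0.23·11.6 + 0.36·8.3 + 0.41·5.5 = 7.911.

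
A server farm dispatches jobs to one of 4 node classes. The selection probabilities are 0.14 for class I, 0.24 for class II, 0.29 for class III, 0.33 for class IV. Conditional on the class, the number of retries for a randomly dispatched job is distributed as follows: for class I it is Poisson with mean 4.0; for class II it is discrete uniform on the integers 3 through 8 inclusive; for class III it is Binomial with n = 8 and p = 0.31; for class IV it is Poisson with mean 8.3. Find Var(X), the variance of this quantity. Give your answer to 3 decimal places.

10.016

Per component, I: μ=4, E[X²]=20; II: μ=5.5, E[X²]=33.1667; III: μ=2.48, E[X²]=7.8616; IV: μ=8.3, E[X²]=77.19.
E[X] = 0.14·4 + 0.24·5.5 + 0.29·2.48 + 0.33·8.3 = 5.3382.
E[X²] = 0.14·20 + 0.24·33.1667 + 0.29·7.8616 + 0.33·77.19 = 38.5126.
Var(X) = E[X²] − (E[X])² = 38.5126 − 28.4964 = 10.0162.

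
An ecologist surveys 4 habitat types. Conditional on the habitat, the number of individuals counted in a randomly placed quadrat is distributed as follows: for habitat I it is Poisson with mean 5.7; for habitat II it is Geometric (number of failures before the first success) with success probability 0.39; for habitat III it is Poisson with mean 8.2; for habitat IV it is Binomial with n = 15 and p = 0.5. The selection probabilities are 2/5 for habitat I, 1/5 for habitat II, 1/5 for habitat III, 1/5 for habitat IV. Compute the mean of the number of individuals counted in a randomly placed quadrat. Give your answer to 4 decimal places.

Component means — I: 5.7; II: 1.5641; III: 8.2; IV: 7.5.
E[X] = 0.4·5.7 + 0.2·1.5641 + 0.2·8.2 + 0.2·7.5 = 5.73282.

5.7328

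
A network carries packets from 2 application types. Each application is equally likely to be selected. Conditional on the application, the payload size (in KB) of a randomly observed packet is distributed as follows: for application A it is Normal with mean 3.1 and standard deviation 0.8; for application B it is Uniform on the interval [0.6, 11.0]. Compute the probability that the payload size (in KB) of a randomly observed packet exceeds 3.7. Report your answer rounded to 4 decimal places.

Conditional on each application, P(X > 3.7): A: 0.226627; B: 0.701923.
By total probability, P(X > 3.7) = 0.5·0.226627 + 0.5·0.701923 = 0.464275.

0.4643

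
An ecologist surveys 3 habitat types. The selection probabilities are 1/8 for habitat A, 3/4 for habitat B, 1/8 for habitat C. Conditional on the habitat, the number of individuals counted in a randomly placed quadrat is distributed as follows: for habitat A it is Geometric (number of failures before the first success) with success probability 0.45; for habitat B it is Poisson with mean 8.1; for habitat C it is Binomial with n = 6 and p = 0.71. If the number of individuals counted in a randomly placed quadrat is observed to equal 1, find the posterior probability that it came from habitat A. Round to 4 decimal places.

Likelihoods P(X=1 | ·): A: 0.2475; B: 0.00245867; C: 0.00873775.
Posterior ∝ prior × likelihood. Numerator for A: 0.125·0.2475 = 0.0309375.
Normalizing constant: 0.125·0.2475 + 0.75·0.00245867 + 0.125·0.00873775 = 0.0338737.
P(A | observation) = 0.0309375 / 0.0338737 = 0.913319.

0.9133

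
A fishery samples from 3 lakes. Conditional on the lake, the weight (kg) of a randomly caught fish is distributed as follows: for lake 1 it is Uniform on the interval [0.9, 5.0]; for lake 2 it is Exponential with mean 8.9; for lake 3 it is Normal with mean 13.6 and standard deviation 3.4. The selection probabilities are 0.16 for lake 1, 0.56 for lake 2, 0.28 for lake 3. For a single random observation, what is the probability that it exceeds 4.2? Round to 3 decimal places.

Conditional on each lake, P(X > 4.2): 1: 0.195122; 2: 0.62381; 3: 0.997151.
By total probability, P(X > 4.2) = 0.16·0.195122 + 0.56·0.62381 + 0.28·0.997151 = 0.659755.

0.660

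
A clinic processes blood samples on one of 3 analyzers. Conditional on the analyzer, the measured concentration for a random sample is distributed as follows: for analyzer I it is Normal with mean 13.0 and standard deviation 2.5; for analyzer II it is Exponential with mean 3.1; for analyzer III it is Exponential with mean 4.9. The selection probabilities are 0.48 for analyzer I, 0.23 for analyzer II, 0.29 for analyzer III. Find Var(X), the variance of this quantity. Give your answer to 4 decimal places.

32.3425

Per component, I: μ=13, E[X²]=175.25; II: μ=3.1, E[X²]=19.22; III: μ=4.9, E[X²]=48.02.
E[X] = 0.48·13 + 0.23·3.1 + 0.29·4.9 = 8.374.
E[X²] = 0.48·175.25 + 0.23·19.22 + 0.29·48.02 = 102.466.
Var(X) = E[X²] − (E[X])² = 102.466 − 70.1239 = 32.3425.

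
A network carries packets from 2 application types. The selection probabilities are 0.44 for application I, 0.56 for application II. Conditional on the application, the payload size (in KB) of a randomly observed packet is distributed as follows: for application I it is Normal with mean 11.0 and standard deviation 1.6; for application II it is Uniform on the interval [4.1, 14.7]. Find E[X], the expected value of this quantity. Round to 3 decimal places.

Component means — I: 11; II: 9.4.
E[X] = 0.44·11 + 0.56·9.4 = 10.104.

10.104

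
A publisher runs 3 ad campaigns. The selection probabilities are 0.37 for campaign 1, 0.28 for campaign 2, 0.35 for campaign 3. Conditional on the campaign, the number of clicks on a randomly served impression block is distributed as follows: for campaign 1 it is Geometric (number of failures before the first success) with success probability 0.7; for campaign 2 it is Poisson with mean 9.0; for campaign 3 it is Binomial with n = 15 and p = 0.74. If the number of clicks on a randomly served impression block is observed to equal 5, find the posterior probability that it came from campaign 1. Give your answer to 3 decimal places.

0.035

Likelihoods P(X=5 | ·): 1: 0.001701; 2: 0.0607269; 3: 0.000940692.
Posterior ∝ prior × likelihood. Numerator for 1: 0.37·0.001701 = 0.00062937.
Normalizing constant: 0.37·0.001701 + 0.28·0.0607269 + 0.35·0.000940692 = 0.0179621.
P(1 | observation) = 0.00062937 / 0.0179621 = 0.0350387.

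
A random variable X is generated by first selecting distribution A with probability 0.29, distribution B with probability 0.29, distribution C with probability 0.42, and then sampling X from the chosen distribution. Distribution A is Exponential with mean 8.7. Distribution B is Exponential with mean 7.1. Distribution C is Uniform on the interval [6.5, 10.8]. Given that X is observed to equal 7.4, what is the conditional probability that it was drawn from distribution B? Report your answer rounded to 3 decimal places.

0.114

Likelihoods f(7.4 | ·): A: 0.0490999; B: 0.0496703; C: 0.232558.
Posterior ∝ prior × likelihood. Numerator for B: 0.29·0.0496703 = 0.0144044.
Normalizing constant: 0.29·0.0490999 + 0.29·0.0496703 + 0.42·0.232558 = 0.126318.
P(B | observation) = 0.0144044 / 0.126318 = 0.114033.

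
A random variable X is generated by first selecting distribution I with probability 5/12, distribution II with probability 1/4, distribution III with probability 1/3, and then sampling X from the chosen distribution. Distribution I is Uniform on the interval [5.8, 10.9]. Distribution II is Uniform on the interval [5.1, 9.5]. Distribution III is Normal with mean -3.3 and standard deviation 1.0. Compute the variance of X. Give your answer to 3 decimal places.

29.968

Per component, I: μ=8.35, E[X²]=71.89; II: μ=7.3, E[X²]=54.9033; III: μ=-3.3, E[X²]=11.89.
E[X] = 0.416667·8.35 + 0.25·7.3 + 0.333333·-3.3 = 4.20417.
E[X²] = 0.416667·71.89 + 0.25·54.9033 + 0.333333·11.89 = 47.6433.
Var(X) = E[X²] − (E[X])² = 47.6433 − 17.675 = 29.9683.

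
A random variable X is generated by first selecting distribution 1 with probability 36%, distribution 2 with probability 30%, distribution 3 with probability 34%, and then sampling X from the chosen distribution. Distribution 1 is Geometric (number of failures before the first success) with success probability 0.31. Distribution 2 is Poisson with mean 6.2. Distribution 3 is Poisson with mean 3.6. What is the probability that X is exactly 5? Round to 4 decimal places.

0.1107

Conditional on each component, P(X = 5): 1: 0.048485; 2: 0.154936; 3: 0.13768.
By total probability, P(X = 5) = 0.36·0.048485 + 0.3·0.154936 + 0.34·0.13768 = 0.110747.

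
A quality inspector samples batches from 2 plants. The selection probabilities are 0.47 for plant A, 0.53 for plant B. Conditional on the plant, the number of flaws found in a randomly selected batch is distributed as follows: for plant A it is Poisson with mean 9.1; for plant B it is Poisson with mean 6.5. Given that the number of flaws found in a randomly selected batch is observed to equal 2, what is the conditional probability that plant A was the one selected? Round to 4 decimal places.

Likelihoods P(X=2 | ·): A: 0.00462352; B: 0.0317602.
Posterior ∝ prior × likelihood. Numerator for A: 0.47·0.00462352 = 0.00217306.
Normalizing constant: 0.47·0.00462352 + 0.53·0.0317602 = 0.0190059.
P(A | observation) = 0.00217306 / 0.0190059 = 0.114336.

0.1143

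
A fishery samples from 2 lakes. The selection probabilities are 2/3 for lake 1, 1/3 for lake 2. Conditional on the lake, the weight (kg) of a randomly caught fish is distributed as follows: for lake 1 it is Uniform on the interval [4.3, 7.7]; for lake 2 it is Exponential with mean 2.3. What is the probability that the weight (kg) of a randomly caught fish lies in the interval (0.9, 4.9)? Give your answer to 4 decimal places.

Conditional on each lake, P(0.9 < X < 4.9): 1: 0.176471; 2: 0.557389.
By total probability, P(0.9 < X < 4.9) = 0.666667·0.176471 + 0.333333·0.557389 = 0.303443.

0.3034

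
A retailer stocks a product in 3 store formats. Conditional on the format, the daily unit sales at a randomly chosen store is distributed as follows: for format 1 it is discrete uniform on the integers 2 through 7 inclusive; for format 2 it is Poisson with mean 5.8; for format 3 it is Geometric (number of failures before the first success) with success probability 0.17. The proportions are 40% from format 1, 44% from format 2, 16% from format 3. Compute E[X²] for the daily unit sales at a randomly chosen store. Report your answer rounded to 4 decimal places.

35.0294

For each component E[X²] = Var + (mean)², giving 1: 23.1667; 2: 39.44; 3: 52.5571.
Overall E[X²] = 0.4·23.1667 + 0.44·39.44 + 0.16·52.5571 = 35.0294.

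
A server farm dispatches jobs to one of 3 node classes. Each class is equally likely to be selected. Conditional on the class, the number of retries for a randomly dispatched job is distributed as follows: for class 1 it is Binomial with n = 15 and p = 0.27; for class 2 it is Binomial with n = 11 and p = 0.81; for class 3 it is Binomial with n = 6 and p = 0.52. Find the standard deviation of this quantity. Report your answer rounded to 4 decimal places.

2.9145

Per component, 1: μ=4.05, E[X²]=19.359; 2: μ=8.91, E[X²]=81.081; 3: μ=3.12, E[X²]=11.232.
E[X] = 0.333333·4.05 + 0.333333·8.91 + 0.333333·3.12 = 5.36.
E[X²] = 0.333333·19.359 + 0.333333·81.081 + 0.333333·11.232 = 37.224.
Var(X) = E[X²] − (E[X])² = 37.224 − 28.7296 = 8.4944.
SD(X) = √8.4944 = 2.91452.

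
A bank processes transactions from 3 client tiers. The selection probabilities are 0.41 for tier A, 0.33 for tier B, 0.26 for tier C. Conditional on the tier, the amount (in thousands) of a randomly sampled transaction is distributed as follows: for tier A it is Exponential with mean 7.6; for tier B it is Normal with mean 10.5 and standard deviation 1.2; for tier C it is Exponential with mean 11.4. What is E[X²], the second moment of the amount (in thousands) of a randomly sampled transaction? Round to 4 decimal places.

151.8001

For each component E[X²] = Var + (mean)², giving A: 115.52; B: 111.69; C: 259.92.
Overall E[X²] = 0.41·115.52 + 0.33·111.69 + 0.26·259.92 = 151.8.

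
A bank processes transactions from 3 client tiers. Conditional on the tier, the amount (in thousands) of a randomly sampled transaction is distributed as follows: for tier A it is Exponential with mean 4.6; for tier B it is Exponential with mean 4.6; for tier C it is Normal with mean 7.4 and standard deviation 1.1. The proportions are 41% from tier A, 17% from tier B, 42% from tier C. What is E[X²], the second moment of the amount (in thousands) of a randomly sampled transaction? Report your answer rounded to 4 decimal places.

48.0530

For each component E[X²] = Var + (mean)², giving A: 42.32; B: 42.32; C: 55.97.
Overall E[X²] = 0.41·42.32 + 0.17·42.32 + 0.42·55.97 = 48.053.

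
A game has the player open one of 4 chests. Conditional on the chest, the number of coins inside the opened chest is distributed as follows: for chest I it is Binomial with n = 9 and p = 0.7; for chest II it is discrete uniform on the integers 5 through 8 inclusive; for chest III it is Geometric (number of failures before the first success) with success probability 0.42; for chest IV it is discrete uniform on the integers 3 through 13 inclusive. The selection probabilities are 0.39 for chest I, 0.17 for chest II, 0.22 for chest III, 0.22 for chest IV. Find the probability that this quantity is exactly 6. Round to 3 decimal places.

Conditional on each chest, P(X = 6): I: 0.266828; II: 0.25; III: 0.0159889; IV: 0.0909091.
By total probability, P(X = 6) = 0.39·0.266828 + 0.17·0.25 + 0.22·0.0159889 + 0.22·0.0909091 = 0.17008.

0.170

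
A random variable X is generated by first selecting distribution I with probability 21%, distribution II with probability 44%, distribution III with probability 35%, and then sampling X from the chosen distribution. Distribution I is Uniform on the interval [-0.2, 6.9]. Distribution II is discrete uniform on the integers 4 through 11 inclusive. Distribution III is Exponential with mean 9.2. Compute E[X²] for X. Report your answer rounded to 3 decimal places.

89.547

For each component E[X²] = Var + (mean)², giving I: 15.4233; II: 61.5; III: 169.28.
Overall E[X²] = 0.21·15.4233 + 0.44·61.5 + 0.35·169.28 = 89.5469.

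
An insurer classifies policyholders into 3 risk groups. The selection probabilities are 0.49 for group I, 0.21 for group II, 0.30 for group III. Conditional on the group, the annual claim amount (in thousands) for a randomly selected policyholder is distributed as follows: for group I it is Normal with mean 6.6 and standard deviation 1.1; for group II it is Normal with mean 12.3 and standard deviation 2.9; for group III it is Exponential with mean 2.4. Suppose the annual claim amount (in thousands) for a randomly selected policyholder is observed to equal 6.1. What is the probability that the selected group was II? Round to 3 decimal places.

0.017

Likelihoods f(6.1 | ·): I: 0.327079; II: 0.0139954; III: 0.0328063.
Posterior ∝ prior × likelihood. Numerator for II: 0.21·0.0139954 = 0.00293904.
Normalizing constant: 0.49·0.327079 + 0.21·0.0139954 + 0.3·0.0328063 = 0.173049.
P(II | observation) = 0.00293904 / 0.173049 = 0.0169838.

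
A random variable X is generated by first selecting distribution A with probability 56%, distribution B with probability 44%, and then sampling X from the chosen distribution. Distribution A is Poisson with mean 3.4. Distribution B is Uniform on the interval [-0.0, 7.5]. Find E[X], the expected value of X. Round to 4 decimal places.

Component means — A: 3.4; B: 3.75.
E[X] = 0.56·3.4 + 0.44·3.75 = 3.554.

3.5540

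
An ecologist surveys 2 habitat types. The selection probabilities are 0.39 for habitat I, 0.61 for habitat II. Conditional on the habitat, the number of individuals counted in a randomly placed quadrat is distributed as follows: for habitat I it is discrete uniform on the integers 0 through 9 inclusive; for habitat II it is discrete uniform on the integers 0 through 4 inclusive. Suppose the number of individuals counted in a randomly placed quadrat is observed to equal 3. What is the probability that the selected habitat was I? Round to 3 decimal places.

Likelihoods P(X=3 | ·): I: 0.1; II: 0.2.
Posterior ∝ prior × likelihood. Numerator for I: 0.39·0.1 = 0.039.
Normalizing constant: 0.39·0.1 + 0.61·0.2 = 0.161.
P(I | observation) = 0.039 / 0.161 = 0.242236.

0.242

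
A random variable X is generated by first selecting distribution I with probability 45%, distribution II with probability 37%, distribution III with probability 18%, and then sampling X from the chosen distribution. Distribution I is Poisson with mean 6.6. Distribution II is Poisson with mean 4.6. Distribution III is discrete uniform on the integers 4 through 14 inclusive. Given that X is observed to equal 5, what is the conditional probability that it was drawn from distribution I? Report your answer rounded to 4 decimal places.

Likelihoods P(X=5 | ·): I: 0.141969; II: 0.172526; III: 0.0909091.
Posterior ∝ prior × likelihood. Numerator for I: 0.45·0.141969 = 0.0638862.
Normalizing constant: 0.45·0.141969 + 0.37·0.172526 + 0.18·0.0909091 = 0.144084.
P(I | observation) = 0.0638862 / 0.144084 = 0.443395.

0.4434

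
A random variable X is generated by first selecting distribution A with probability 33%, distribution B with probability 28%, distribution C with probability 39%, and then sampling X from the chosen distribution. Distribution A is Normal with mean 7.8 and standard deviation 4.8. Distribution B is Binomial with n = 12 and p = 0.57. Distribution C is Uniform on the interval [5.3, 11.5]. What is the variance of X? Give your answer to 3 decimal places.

10.073

Per component, A: μ=7.8, E[X²]=83.88; B: μ=6.84, E[X²]=49.7268; C: μ=8.4, E[X²]=73.7633.
E[X] = 0.33·7.8 + 0.28·6.84 + 0.39·8.4 = 7.7652.
E[X²] = 0.33·83.88 + 0.28·49.7268 + 0.39·73.7633 = 70.3716.
Var(X) = E[X²] − (E[X])² = 70.3716 − 60.2983 = 10.0733.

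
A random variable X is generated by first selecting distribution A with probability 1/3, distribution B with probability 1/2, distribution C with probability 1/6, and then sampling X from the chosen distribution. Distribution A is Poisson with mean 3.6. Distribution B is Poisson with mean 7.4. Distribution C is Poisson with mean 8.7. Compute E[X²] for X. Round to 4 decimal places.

For each component E[X²] = Var + (mean)², giving A: 16.56; B: 62.16; C: 84.39.
Overall E[X²] = 0.333333·16.56 + 0.5·62.16 + 0.166667·84.39 = 50.665.

50.6650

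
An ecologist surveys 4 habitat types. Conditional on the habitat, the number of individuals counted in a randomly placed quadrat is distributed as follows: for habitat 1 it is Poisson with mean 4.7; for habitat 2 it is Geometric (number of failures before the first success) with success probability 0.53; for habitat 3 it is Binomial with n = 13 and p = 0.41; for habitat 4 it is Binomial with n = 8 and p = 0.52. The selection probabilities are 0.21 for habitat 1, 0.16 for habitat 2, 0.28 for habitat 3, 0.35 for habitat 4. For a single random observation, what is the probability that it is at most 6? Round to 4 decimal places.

Conditional on each habitat, P(X ≤ 6): 1: 0.804605; 2: 0.994934; 3: 0.747639; 4: 0.955176.
By total probability, P(X ≤ 6) = 0.21·0.804605 + 0.16·0.994934 + 0.28·0.747639 + 0.35·0.955176 = 0.871807.

0.8718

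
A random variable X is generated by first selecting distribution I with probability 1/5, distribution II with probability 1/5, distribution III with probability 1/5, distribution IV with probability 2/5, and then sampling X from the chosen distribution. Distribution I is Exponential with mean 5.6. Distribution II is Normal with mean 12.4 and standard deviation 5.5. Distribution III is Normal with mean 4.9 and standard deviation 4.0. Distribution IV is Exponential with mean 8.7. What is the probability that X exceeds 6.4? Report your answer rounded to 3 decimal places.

0.499

Conditional on each component, P(X > 6.4): I: 0.318907; II: 0.862344; III: 0.35383; IV: 0.479202.
By total probability, P(X > 6.4) = 0.2·0.318907 + 0.2·0.862344 + 0.2·0.35383 + 0.4·0.479202 = 0.498697.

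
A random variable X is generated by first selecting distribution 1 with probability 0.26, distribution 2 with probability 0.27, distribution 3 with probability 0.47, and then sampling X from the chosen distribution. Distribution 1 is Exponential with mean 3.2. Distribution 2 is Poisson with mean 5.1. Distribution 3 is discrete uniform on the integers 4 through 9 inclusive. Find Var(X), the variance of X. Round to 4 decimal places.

7.2431

Per component, 1: μ=3.2, E[X²]=20.48; 2: μ=5.1, E[X²]=31.11; 3: μ=6.5, E[X²]=45.1667.
E[X] = 0.26·3.2 + 0.27·5.1 + 0.47·6.5 = 5.264.
E[X²] = 0.26·20.48 + 0.27·31.11 + 0.47·45.1667 = 34.9528.
Var(X) = E[X²] − (E[X])² = 34.9528 − 27.7097 = 7.24314.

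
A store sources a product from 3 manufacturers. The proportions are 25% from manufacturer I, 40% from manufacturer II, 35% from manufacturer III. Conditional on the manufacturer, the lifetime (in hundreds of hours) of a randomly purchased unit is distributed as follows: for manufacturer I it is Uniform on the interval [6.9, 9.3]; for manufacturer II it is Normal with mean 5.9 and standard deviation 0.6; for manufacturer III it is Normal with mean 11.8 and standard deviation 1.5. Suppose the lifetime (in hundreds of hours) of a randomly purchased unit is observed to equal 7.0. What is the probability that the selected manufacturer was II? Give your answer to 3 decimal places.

0.321

Likelihoods f(7.0 | ·): I: 0.416667; II: 0.123852; III: 0.00158939.
Posterior ∝ prior × likelihood. Numerator for II: 0.4·0.123852 = 0.0495408.
Normalizing constant: 0.25·0.416667 + 0.4·0.123852 + 0.35·0.00158939 = 0.154264.
P(II | observation) = 0.0495408 / 0.154264 = 0.321143.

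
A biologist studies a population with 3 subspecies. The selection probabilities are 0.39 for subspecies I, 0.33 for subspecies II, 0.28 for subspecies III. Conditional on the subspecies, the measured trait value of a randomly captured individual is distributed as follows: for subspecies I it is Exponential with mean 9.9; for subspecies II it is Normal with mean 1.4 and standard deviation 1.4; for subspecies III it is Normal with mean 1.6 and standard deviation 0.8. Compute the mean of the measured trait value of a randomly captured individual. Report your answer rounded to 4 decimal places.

Component means — I: 9.9; II: 1.4; III: 1.6.
E[X] = 0.39·9.9 + 0.33·1.4 + 0.28·1.6 = 4.771.

4.7710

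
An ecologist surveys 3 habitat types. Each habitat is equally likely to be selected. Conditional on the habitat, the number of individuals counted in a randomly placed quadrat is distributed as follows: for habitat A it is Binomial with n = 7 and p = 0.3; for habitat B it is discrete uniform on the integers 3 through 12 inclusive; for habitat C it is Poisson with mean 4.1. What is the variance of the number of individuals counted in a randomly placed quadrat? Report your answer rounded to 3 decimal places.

Per component, A: μ=2.1, E[X²]=5.88; B: μ=7.5, E[X²]=64.5; C: μ=4.1, E[X²]=20.91.
E[X] = 0.333333·2.1 + 0.333333·7.5 + 0.333333·4.1 = 4.56667.
E[X²] = 0.333333·5.88 + 0.333333·64.5 + 0.333333·20.91 = 30.43.
Var(X) = E[X²] − (E[X])² = 30.43 − 20.8544 = 9.57556.

9.576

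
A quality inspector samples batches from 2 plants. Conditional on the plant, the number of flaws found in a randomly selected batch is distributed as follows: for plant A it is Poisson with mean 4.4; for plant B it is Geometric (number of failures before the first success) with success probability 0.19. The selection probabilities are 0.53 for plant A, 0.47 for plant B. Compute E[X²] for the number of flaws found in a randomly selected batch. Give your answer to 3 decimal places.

31.681

For each component E[X²] = Var + (mean)², giving A: 23.76; B: 40.6122.
Overall E[X²] = 0.53·23.76 + 0.47·40.6122 = 31.6805.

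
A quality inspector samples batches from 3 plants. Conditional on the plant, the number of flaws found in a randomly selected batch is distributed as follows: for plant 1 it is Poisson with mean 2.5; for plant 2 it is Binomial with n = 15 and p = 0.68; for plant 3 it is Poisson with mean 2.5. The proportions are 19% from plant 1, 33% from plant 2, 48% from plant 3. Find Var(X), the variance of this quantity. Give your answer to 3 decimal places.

15.861

Per component, 1: μ=2.5, E[X²]=8.75; 2: μ=10.2, E[X²]=107.304; 3: μ=2.5, E[X²]=8.75.
E[X] = 0.19·2.5 + 0.33·10.2 + 0.48·2.5 = 5.041.
E[X²] = 0.19·8.75 + 0.33·107.304 + 0.48·8.75 = 41.2728.
Var(X) = E[X²] − (E[X])² = 41.2728 − 25.4117 = 15.8611.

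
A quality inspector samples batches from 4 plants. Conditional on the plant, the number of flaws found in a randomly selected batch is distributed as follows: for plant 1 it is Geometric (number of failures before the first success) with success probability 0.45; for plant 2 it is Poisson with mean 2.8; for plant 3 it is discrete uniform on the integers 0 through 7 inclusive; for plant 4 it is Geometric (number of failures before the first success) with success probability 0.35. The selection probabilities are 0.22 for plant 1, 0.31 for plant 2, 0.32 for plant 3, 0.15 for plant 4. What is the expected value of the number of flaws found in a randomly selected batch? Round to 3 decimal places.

Component means — 1: 1.22222; 2: 2.8; 3: 3.5; 4: 1.85714.
E[X] = 0.22·1.22222 + 0.31·2.8 + 0.32·3.5 + 0.15·1.85714 = 2.53546.

2.535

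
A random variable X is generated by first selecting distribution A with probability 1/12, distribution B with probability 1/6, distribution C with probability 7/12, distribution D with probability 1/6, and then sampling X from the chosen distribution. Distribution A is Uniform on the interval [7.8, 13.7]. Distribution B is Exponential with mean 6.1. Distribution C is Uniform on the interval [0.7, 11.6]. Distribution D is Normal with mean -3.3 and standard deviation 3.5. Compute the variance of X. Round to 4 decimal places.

29.4681

Per component, A: μ=10.75, E[X²]=118.463; B: μ=6.1, E[X²]=74.42; C: μ=6.15, E[X²]=47.7233; D: μ=-3.3, E[X²]=23.14.
E[X] = 0.0833333·10.75 + 0.166667·6.1 + 0.583333·6.15 + 0.166667·-3.3 = 4.95.
E[X²] = 0.0833333·118.463 + 0.166667·74.42 + 0.583333·47.7233 + 0.166667·23.14 = 53.9706.
Var(X) = E[X²] − (E[X])² = 53.9706 − 24.5025 = 29.4681.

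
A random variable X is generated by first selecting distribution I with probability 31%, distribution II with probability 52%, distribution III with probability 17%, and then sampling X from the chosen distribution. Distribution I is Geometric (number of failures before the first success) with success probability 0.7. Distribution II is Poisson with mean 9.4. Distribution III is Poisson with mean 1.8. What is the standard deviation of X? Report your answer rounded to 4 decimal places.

Per component, I: μ=0.428571, E[X²]=0.795918; II: μ=9.4, E[X²]=97.76; III: μ=1.8, E[X²]=5.04.
E[X] = 0.31·0.428571 + 0.52·9.4 + 0.17·1.8 = 5.32686.
E[X²] = 0.31·0.795918 + 0.52·97.76 + 0.17·5.04 = 51.9387.
Var(X) = E[X²] − (E[X])² = 51.9387 − 28.3754 = 23.5633.
SD(X) = √23.5633 = 4.85421.

4.8542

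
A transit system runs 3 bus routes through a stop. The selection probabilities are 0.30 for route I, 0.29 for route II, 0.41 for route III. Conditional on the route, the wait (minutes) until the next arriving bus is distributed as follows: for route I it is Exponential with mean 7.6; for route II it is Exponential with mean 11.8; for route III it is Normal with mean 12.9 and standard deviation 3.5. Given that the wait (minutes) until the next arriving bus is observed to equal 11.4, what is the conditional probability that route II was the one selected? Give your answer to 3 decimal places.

Likelihoods f(11.4 | ·): I: 0.0293592; II: 0.0322512; III: 0.103982.
Posterior ∝ prior × likelihood. Numerator for II: 0.29·0.0322512 = 0.00935284.
Normalizing constant: 0.3·0.0293592 + 0.29·0.0322512 + 0.41·0.103982 = 0.0607932.
P(II | observation) = 0.00935284 / 0.0607932 = 0.153847.

0.154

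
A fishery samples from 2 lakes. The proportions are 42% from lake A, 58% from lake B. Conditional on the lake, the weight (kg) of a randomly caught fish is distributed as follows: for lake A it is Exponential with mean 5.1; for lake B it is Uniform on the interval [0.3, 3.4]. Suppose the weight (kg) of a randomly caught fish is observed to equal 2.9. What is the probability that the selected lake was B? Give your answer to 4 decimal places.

0.8005

Likelihoods f(2.9 | ·): A: 0.11104; B: 0.322581.
Posterior ∝ prior × likelihood. Numerator for B: 0.58·0.322581 = 0.187097.
Normalizing constant: 0.42·0.11104 + 0.58·0.322581 = 0.233733.
P(B | observation) = 0.187097 / 0.233733 = 0.800471.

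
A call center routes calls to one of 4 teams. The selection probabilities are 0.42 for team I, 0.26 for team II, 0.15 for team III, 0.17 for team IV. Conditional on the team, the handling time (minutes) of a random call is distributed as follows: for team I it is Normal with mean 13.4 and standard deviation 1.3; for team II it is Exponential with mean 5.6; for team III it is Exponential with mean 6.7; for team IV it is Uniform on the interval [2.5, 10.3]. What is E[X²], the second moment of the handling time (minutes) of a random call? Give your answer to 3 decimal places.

113.724

For each component E[X²] = Var + (mean)², giving I: 181.25; II: 62.72; III: 89.78; IV: 46.03.
Overall E[X²] = 0.42·181.25 + 0.26·62.72 + 0.15·89.78 + 0.17·46.03 = 113.724.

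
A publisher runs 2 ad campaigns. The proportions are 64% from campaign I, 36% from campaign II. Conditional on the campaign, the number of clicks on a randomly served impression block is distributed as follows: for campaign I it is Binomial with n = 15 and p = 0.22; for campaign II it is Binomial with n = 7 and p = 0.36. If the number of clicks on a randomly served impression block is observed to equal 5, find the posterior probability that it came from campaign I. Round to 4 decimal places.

0.8151

Likelihoods P(X=5 | ·): I: 0.129007; II: 0.0520106.
Posterior ∝ prior × likelihood. Numerator for I: 0.64·0.129007 = 0.0825648.
Normalizing constant: 0.64·0.129007 + 0.36·0.0520106 = 0.101289.
P(I | observation) = 0.0825648 / 0.101289 = 0.815144.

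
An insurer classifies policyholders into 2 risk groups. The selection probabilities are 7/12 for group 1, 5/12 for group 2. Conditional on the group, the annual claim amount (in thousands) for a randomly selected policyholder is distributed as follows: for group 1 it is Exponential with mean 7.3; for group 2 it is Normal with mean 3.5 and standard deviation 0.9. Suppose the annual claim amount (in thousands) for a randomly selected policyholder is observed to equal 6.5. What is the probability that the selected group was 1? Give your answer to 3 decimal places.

0.979

Likelihoods f(6.5 | ·): 1: 0.0562311; 2: 0.00171364.
Posterior ∝ prior × likelihood. Numerator for 1: 0.583333·0.0562311 = 0.0328015.
Normalizing constant: 0.583333·0.0562311 + 0.416667·0.00171364 = 0.0335155.
P(1 | observation) = 0.0328015 / 0.0335155 = 0.978696.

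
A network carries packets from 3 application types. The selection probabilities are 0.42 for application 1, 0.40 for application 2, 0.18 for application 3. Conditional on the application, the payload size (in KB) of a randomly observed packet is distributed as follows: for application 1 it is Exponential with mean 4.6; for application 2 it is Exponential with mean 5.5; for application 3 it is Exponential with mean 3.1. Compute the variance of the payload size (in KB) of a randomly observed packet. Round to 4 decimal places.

Per component, 1: μ=4.6, E[X²]=42.32; 2: μ=5.5, E[X²]=60.5; 3: μ=3.1, E[X²]=19.22.
E[X] = 0.42·4.6 + 0.4·5.5 + 0.18·3.1 = 4.69.
E[X²] = 0.42·42.32 + 0.4·60.5 + 0.18·19.22 = 45.434.
Var(X) = E[X²] − (E[X])² = 45.434 − 21.9961 = 23.4379.

23.4379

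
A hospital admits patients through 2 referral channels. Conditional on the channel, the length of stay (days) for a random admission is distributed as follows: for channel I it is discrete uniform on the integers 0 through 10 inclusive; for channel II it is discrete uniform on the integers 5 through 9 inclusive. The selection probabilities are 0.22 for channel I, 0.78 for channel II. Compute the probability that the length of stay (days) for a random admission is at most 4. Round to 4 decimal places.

0.1000

Conditional on each channel, P(X ≤ 4): I: 0.454545; II: 0.
By total probability, P(X ≤ 4) = 0.22·0.454545 + 0.78·0 = 0.1.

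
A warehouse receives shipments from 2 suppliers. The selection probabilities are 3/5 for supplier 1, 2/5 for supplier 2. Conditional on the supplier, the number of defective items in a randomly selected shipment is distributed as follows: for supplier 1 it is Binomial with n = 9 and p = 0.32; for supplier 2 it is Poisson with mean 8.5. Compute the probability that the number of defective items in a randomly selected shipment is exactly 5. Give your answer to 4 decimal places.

Conditional on each supplier, P(X = 5): 1: 0.0903974; 2: 0.0752333.
By total probability, P(X = 5) = 0.6·0.0903974 + 0.4·0.0752333 = 0.0843318.

0.0843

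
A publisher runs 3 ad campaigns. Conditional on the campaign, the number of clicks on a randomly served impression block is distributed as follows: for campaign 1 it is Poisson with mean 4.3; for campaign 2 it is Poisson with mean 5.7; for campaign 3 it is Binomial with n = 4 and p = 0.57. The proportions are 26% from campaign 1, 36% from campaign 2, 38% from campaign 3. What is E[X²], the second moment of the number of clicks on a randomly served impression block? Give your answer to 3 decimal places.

22.022

For each component E[X²] = Var + (mean)², giving 1: 22.79; 2: 38.19; 3: 6.1788.
Overall E[X²] = 0.26·22.79 + 0.36·38.19 + 0.38·6.1788 = 22.0217.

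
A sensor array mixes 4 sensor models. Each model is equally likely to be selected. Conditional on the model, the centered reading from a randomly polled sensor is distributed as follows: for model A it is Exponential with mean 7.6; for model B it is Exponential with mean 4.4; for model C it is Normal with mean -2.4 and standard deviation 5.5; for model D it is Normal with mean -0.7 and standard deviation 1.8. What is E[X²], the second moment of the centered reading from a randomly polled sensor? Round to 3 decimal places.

For each component E[X²] = Var + (mean)², giving A: 115.52; B: 38.72; C: 36.01; D: 3.73.
Overall E[X²] = 0.25·115.52 + 0.25·38.72 + 0.25·36.01 + 0.25·3.73 = 48.495.

48.495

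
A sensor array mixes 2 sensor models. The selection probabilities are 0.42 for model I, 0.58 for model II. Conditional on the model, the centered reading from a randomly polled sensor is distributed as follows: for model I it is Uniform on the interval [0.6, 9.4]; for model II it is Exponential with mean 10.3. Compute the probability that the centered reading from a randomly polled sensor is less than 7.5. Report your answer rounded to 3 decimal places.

Conditional on each model, P(X < 7.5): I: 0.784091; II: 0.517201.
By total probability, P(X < 7.5) = 0.42·0.784091 + 0.58·0.517201 = 0.629295.

0.629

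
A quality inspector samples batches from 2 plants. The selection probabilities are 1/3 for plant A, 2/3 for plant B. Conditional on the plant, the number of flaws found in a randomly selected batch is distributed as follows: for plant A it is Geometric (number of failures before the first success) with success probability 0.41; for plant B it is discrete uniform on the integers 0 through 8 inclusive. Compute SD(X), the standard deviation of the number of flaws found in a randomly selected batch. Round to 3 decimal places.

Per component, A: μ=1.43902, E[X²]=5.58061; B: μ=4, E[X²]=22.6667.
E[X] = 0.333333·1.43902 + 0.666667·4 = 3.14634.
E[X²] = 0.333333·5.58061 + 0.666667·22.6667 = 16.9713.
Var(X) = E[X²] − (E[X])² = 16.9713 − 9.89946 = 7.07185.
SD(X) = √7.07185 = 2.65929.

2.659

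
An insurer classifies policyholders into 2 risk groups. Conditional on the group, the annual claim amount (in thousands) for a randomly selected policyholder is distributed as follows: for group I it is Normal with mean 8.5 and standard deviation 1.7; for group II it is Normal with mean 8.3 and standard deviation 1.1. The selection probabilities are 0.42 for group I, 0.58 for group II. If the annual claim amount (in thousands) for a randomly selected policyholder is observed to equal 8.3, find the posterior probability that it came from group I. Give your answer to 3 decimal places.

Likelihoods f(8.3 | ·): I: 0.233054; II: 0.362675.
Posterior ∝ prior × likelihood. Numerator for I: 0.42·0.233054 = 0.0978825.
Normalizing constant: 0.42·0.233054 + 0.58·0.362675 = 0.308234.
P(I | observation) = 0.0978825 / 0.308234 = 0.317559.

0.318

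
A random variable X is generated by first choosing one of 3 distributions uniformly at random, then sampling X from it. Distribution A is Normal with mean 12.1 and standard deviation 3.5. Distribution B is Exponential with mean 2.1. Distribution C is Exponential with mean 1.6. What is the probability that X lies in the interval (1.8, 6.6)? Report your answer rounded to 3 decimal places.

0.249

Conditional on each component, P(1.8 < X < 6.6): A: 0.0564156; B: 0.381214; C: 0.308489.
By total probability, P(1.8 < X < 6.6) = 0.333333·0.0564156 + 0.333333·0.381214 + 0.333333·0.308489 = 0.248706.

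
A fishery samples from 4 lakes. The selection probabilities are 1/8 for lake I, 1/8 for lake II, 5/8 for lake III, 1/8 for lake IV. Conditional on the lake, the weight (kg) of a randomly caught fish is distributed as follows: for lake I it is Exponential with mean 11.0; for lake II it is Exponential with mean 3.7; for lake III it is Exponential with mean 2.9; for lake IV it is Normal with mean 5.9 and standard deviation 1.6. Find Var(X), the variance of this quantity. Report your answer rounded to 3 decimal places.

29.606

Per component, I: μ=11, E[X²]=242; II: μ=3.7, E[X²]=27.38; III: μ=2.9, E[X²]=16.82; IV: μ=5.9, E[X²]=37.37.
E[X] = 0.125·11 + 0.125·3.7 + 0.625·2.9 + 0.125·5.9 = 4.3875.
E[X²] = 0.125·242 + 0.125·27.38 + 0.625·16.82 + 0.125·37.37 = 48.8563.
Var(X) = E[X²] − (E[X])² = 48.8563 − 19.2502 = 29.6061.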